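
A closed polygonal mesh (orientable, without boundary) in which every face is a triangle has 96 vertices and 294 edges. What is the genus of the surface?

Every face is a triangle and each edge borders two faces, so 3F = 2·294, giving F = 196.
χ = V − E + F = 96 − 294 + 196 = -2.
For a closed orientable surface χ = 2 − 2g, so g = (2 − (-2))/2 = 2.

2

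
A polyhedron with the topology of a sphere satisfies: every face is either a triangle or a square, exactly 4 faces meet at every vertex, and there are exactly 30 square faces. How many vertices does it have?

36

Let x be the number of triangles; then F = 30 + x.
Edge–face incidences: 2E = 4·30 + 3·x = 120 + 3x.
Every vertex has degree 4, so 4V = 2E.
Euler: V − E + F = 2 ⇒ (2E)/4 − E + (30 + x) = 2.
Multiply by 8: 2·(2E) − 4·(2E) + 8·(30 + x) = 16, i.e. 240 + 8x − 2·(120 + 3x) = 16.
Collecting terms: 2x = 16, so x = 8.
Then 2E = 120 + 3·8 = 144, so E = 72, V = 2E/4 = 36, F = 30 + 8 = 38.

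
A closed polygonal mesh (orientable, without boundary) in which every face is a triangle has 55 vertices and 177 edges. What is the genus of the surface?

Every face is a triangle and each edge borders two faces, so 3F = 2·177, giving F = 118.
χ = V − E + F = 55 − 177 + 118 = -4.
For a closed orientable surface χ = 2 − 2g, so g = (2 − (-4))/2 = 3.

3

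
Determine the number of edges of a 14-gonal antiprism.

An antiprism on an n-gon has two n-gon caps and 2n triangles: V = 2·14 = 28, E = 4·14 = 56, F = 2·14 + 2 = 30.

56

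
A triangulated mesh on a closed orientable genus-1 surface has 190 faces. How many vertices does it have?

χ = 2 − 2·1 = 0, and every face is a triangle so 3F = 2E.
E = 3·190/2 = 285. Then V = 0 + E − F = 0 + 285 − 190 = 95.

95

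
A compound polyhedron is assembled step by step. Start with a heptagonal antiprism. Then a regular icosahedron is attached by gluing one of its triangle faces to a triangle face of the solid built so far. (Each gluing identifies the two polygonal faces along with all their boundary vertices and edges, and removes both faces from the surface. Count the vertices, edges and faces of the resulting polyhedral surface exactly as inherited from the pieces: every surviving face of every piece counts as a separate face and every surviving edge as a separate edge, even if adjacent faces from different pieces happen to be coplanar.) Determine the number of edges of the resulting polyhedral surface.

A heptagonal antiprism: V=14, E=28, F=16.
Attach a regular icosahedron (V=12, E=30, F=20) along a 3-gon: merge 3 vertices and 3 edges, delete both glued faces → V=23, E=55, F=34.
Check: V − E + F = 23 − 55 + 34 = 2.

55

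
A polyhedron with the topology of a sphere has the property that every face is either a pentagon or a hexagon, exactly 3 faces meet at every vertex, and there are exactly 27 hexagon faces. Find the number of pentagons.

Let x be the number of pentagons; then F = 27 + x.
Edge–face incidences: 2E = 6·27 + 5·x = 162 + 5x.
Every vertex has degree 3, so 3V = 2E.
Euler: V − E + F = 2 ⇒ (2E)/3 − E + (27 + x) = 2.
Multiply by 6: 2·(2E) − 3·(2E) + 6·(27 + x) = 12, i.e. 162 + 6x − (162 + 5x) = 12.
Collecting terms: x = 12.
Then 2E = 162 + 5·12 = 222, so E = 111, V = 2E/3 = 74, F = 27 + 12 = 39.

12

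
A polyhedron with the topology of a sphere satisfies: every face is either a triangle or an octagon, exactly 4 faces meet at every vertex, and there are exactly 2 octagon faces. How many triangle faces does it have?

16

Let x be the number of triangles; then F = 2 + x.
Edge–face incidences: 2E = 8·2 + 3·x = 16 + 3x.
Every vertex has degree 4, so 4V = 2E.
Euler: V − E + F = 2 ⇒ (2E)/4 − E + (2 + x) = 2.
Multiply by 8: 2·(2E) − 4·(2E) + 8·(2 + x) = 16, i.e. 16 + 8x − 2·(16 + 3x) = 16.
Collecting terms: 2x − 16 = 16, so 2x = 32, so x = 16.
Then 2E = 16 + 3·16 = 64, so E = 32, V = 2E/4 = 16, F = 2 + 16 = 18.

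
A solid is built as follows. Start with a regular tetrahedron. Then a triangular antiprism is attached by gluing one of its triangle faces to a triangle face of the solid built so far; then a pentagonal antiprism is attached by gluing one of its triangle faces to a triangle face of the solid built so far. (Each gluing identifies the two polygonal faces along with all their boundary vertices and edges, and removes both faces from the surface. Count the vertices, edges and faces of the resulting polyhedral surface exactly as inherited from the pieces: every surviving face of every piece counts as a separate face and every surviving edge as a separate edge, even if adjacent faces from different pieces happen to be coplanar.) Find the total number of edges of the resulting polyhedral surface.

32

A regular tetrahedron: V=4, E=6, F=4.
Attach a triangular antiprism (V=6, E=12, F=8) along a 3-gon: merge 3 vertices and 3 edges, delete both glued faces → V=7, E=15, F=10.
Attach a pentagonal antiprism (V=10, E=20, F=12) along a 3-gon: merge 3 vertices and 3 edges, delete both glued faces → V=14, E=32, F=20.
Check: V − E + F = 14 − 32 + 20 = 2.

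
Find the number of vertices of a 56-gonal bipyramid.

A bipyramid over an n-gon has 2n triangular faces and n + 2 vertices: V = 56 + 2 = 58, E = 3·56 = 168, F = 2·56 = 112.

58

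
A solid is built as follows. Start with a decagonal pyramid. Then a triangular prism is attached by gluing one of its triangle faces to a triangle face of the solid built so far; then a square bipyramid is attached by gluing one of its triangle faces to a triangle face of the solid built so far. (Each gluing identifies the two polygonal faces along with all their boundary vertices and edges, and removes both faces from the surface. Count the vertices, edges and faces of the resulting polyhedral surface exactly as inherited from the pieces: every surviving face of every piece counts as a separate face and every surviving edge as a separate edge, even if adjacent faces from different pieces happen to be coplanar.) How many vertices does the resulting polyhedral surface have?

A decagonal pyramid: V=11, E=20, F=11.
Attach a triangular prism (V=6, E=9, F=5) along a 3-gon: merge 3 vertices and 3 edges, delete both glued faces → V=14, E=26, F=14.
Attach a square bipyramid (V=6, E=12, F=8) along a 3-gon: merge 3 vertices and 3 edges, delete both glued faces → V=17, E=35, F=20.
Check: V − E + F = 17 − 35 + 20 = 2.

17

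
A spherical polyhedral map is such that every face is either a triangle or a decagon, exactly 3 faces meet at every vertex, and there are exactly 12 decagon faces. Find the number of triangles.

20

Let x be the number of triangles; then F = 12 + x.
Edge–face incidences: 2E = 10·12 + 3·x = 120 + 3x.
Every vertex has degree 3, so 3V = 2E.
Euler: V − E + F = 2 ⇒ (2E)/3 − E + (12 + x) = 2.
Multiply by 6: 2·(2E) − 3·(2E) + 6·(12 + x) = 12, i.e. 72 + 6x − (120 + 3x) = 12.
Collecting terms: 3x − 48 = 12, so 3x = 60, so x = 20.
Then 2E = 120 + 3·20 = 180, so E = 90, V = 2E/3 = 60, F = 12 + 20 = 32.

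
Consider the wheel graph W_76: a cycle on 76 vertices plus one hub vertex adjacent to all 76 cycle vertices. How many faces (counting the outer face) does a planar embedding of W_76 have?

77

W_76 has V = 76 + 1 = 77 vertices and E = 2·76 = 152 edges.
By Euler's formula F = 2 − V + E = 2 − 77 + 152 = 77.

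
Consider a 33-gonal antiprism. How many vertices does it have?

An antiprism on an n-gon has two n-gon caps and 2n triangles: V = 2·33 = 66, E = 4·33 = 132, F = 2·33 + 2 = 68.

66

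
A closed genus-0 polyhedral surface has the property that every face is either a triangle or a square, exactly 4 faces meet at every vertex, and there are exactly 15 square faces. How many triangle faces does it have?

8

Let x be the number of triangles; then F = 15 + x.
Edge–face incidences: 2E = 4·15 + 3·x = 60 + 3x.
Every vertex has degree 4, so 4V = 2E.
Euler: V − E + F = 2 ⇒ (2E)/4 − E + (15 + x) = 2.
Multiply by 8: 2·(2E) − 4·(2E) + 8·(15 + x) = 16, i.e. 120 + 8x − 2·(60 + 3x) = 16.
Collecting terms: 2x = 16, so x = 8.
Then 2E = 60 + 3·8 = 84, so E = 42, V = 2E/4 = 21, F = 15 + 8 = 23.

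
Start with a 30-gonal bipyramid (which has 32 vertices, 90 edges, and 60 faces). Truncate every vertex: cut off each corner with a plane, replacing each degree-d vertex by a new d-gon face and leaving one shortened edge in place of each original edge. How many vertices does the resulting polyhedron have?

Truncation replaces each original edge-end by a new vertex, so V′ = 2E = 180.
Each original edge survives, and each old vertex of degree d contributes d new edges; summing degrees gives Σd = 2E, so E′ = E + 2E = 3E = 270.
Each original face survives and each original vertex becomes one new face: F′ = F + V = 92.

180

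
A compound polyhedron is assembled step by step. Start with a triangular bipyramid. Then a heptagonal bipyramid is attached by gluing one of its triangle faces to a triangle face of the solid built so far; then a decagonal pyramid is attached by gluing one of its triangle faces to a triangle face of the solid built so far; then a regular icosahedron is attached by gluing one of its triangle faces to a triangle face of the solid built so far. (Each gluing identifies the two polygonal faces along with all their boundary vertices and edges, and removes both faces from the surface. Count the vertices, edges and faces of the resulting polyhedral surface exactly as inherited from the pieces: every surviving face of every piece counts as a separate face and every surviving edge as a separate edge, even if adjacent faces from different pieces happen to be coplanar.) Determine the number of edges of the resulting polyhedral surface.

71

A triangular bipyramid: V=5, E=9, F=6.
Attach a heptagonal bipyramid (V=9, E=21, F=14) along a 3-gon: merge 3 vertices and 3 edges, delete both glued faces → V=11, E=27, F=18.
Attach a decagonal pyramid (V=11, E=20, F=11) along a 3-gon: merge 3 vertices and 3 edges, delete both glued faces → V=19, E=44, F=27.
Attach a regular icosahedron (V=12, E=30, F=20) along a 3-gon: merge 3 vertices and 3 edges, delete both glued faces → V=28, E=71, F=45.
Check: V − E + F = 28 − 71 + 45 = 2.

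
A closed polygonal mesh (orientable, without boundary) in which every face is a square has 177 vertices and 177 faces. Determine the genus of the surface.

1

Every face is a square, so 2E = 4·177 = 708, giving E = 354.
χ = V − E + F = 177 − 354 + 177 = 0.
For a closed orientable surface χ = 2 − 2g, so g = (2 − (0))/2 = 1.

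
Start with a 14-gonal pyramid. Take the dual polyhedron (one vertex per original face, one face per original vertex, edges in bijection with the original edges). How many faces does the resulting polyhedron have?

15

The base solid has V = 15, E = 28, F = 15.
The dual swaps V and F and preserves E: V′ = F = 15, E′ = E = 28, F′ = V = 15.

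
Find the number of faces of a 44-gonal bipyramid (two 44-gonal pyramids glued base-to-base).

88

A bipyramid over an n-gon has 2n triangular faces and n + 2 vertices: V = 44 + 2 = 46, E = 3·44 = 132, F = 2·44 = 88.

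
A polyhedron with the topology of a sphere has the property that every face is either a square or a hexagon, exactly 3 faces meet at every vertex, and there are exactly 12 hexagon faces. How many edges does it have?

48

Let x be the number of squares; then F = 12 + x.
Edge–face incidences: 2E = 6·12 + 4·x = 72 + 4x.
Every vertex has degree 3, so 3V = 2E.
Euler: V − E + F = 2 ⇒ (2E)/3 − E + (12 + x) = 2.
Multiply by 6: 2·(2E) − 3·(2E) + 6·(12 + x) = 12, i.e. 72 + 6x − (72 + 4x) = 12.
Collecting terms: 2x = 12, so x = 6.
Then 2E = 72 + 4·6 = 96, so E = 48, V = 2E/3 = 32, F = 12 + 6 = 18.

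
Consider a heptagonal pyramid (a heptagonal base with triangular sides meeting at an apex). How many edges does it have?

14

A pyramid on an n-gon base has one n-gon and n triangles: V = 7 + 1 = 8, E = 2·7 = 14, F = 7 + 1 = 8.
Check: V − E + F = 8 − 14 + 8 = 2.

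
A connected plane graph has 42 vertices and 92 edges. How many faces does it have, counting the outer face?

Euler's formula for a connected plane graph: V − E + F = 2, so F = 2 − 42 + 92 = 52.

52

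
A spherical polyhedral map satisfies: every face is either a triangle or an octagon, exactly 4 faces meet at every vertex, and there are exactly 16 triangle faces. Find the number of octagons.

2

Let x be the number of octagons; then F = 16 + x.
Edge–face incidences: 2E = 3·16 + 8·x = 48 + 8x.
Every vertex has degree 4, so 4V = 2E.
Euler: V − E + F = 2 ⇒ (2E)/4 − E + (16 + x) = 2.
Multiply by 8: 2·(2E) − 4·(2E) + 8·(16 + x) = 16, i.e. 128 + 8x − 2·(48 + 8x) = 16.
Collecting terms: −8x + 32 = 16, so −8x = −16, so x = 2.
Then 2E = 48 + 8·2 = 64, so E = 32, V = 2E/4 = 16, F = 16 + 2 = 18.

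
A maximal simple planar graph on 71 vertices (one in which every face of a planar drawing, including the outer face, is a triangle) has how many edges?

In a plane triangulation 3F = 2E and V − E + F = 2, so E = 3V − 6 = 3·71 − 6 = 207.

207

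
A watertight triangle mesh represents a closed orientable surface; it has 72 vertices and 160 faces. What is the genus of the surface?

5

Every face is a triangle, so 2E = 3·160 = 480, giving E = 240.
χ = V − E + F = 72 − 240 + 160 = -8.
For a closed orientable surface χ = 2 − 2g, so g = (2 − (-8))/2 = 5.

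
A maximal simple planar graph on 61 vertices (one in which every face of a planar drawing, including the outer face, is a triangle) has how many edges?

In a plane triangulation 3F = 2E and V − E + F = 2, so E = 3V − 6 = 3·61 − 6 = 177.

177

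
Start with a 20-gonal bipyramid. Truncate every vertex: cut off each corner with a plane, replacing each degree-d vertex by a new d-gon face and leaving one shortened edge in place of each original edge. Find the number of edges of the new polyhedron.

180

The base solid has V = 22, E = 60, F = 40.
Truncation replaces each original edge-end by a new vertex, so V′ = 2E = 120.
Each original edge survives, and each old vertex of degree d contributes d new edges; summing degrees gives Σd = 2E, so E′ = E + 2E = 3E = 180.
Each original face survives and each original vertex becomes one new face: F′ = F + V = 62.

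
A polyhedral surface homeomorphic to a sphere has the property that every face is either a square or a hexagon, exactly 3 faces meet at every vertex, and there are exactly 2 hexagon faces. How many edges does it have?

18

Let x be the number of squares; then F = 2 + x.
Edge–face incidences: 2E = 6·2 + 4·x = 12 + 4x.
Every vertex has degree 3, so 3V = 2E.
Euler: V − E + F = 2 ⇒ (2E)/3 − E + (2 + x) = 2.
Multiply by 6: 2·(2E) − 3·(2E) + 6·(2 + x) = 12, i.e. 12 + 6x − (12 + 4x) = 12.
Collecting terms: 2x = 12, so x = 6.
Then 2E = 12 + 4·6 = 36, so E = 18, V = 2E/3 = 12, F = 2 + 6 = 8.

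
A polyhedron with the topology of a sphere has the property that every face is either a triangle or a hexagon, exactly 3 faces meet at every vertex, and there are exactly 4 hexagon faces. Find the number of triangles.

Let x be the number of triangles; then F = 4 + x.
Edge–face incidences: 2E = 6·4 + 3·x = 24 + 3x.
Every vertex has degree 3, so 3V = 2E.
Euler: V − E + F = 2 ⇒ (2E)/3 − E + (4 + x) = 2.
Multiply by 6: 2·(2E) − 3·(2E) + 6·(4 + x) = 12, i.e. 24 + 6x − (24 + 3x) = 12.
Collecting terms: 3x = 12, so x = 4.
Then 2E = 24 + 3·4 = 36, so E = 18, V = 2E/3 = 12, F = 4 + 4 = 8.

4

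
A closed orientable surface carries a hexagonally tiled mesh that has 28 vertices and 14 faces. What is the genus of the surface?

Every face is a hexagon, so 2E = 6·14 = 84, giving E = 42.
χ = V − E + F = 28 − 42 + 14 = 0.
For a closed orientable surface χ = 2 − 2g, so g = (2 − (0))/2 = 1.

1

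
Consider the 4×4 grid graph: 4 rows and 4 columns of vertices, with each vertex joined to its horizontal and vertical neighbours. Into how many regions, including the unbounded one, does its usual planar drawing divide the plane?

10

The grid has V = 4·4 = 16 vertices and E = 4·3 + 4·3 = 24 edges.
F = 2 − V + E = 2 − 16 + 24 = 10.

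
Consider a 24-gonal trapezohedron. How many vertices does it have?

50

The n-trapezohedron (dual of the n-antiprism) has V = 2·24 + 2 = 50, E = 4·24 = 96, F = 2·24 = 48.
Check: V − E + F = 50 − 96 + 48 = 2.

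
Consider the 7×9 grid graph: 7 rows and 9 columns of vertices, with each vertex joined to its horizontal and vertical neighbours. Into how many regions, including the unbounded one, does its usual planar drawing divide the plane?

The grid has V = 7·9 = 63 vertices and E = 7·8 + 9·6 = 110 edges.
F = 2 − V + E = 2 − 63 + 110 = 49.

49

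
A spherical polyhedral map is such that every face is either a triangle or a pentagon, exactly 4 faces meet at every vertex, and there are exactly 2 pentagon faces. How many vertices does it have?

10

Let x be the number of triangles; then F = 2 + x.
Edge–face incidences: 2E = 5·2 + 3·x = 10 + 3x.
Every vertex has degree 4, so 4V = 2E.
Euler: V − E + F = 2 ⇒ (2E)/4 − E + (2 + x) = 2.
Multiply by 8: 2·(2E) − 4·(2E) + 8·(2 + x) = 16, i.e. 16 + 8x − 2·(10 + 3x) = 16.
Collecting terms: 2x − 4 = 16, so 2x = 20, so x = 10.
Then 2E = 10 + 3·10 = 40, so E = 20, V = 2E/4 = 10, F = 2 + 10 = 12.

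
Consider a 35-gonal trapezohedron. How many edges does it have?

140

The n-trapezohedron (dual of the n-antiprism) has V = 2·35 + 2 = 72, E = 4·35 = 140, F = 2·35 = 70.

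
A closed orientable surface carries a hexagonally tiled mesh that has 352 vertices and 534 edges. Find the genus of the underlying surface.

3

Every face is a hexagon and each edge borders two faces, so 6F = 2·534, giving F = 178.
χ = V − E + F = 352 − 534 + 178 = -4.
For a closed orientable surface χ = 2 − 2g, so g = (2 − (-4))/2 = 3.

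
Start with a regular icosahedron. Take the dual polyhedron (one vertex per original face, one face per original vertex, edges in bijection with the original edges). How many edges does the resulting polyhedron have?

The base solid has V = 12, E = 30, F = 20.
The dual swaps V and F and preserves E: V′ = F = 20, E′ = E = 30, F′ = V = 12.

30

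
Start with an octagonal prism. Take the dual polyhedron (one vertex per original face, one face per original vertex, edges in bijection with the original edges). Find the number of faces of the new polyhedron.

16

The base solid has V = 16, E = 24, F = 10.
The dual swaps V and F and preserves E: V′ = F = 10, E′ = E = 24, F′ = V = 16.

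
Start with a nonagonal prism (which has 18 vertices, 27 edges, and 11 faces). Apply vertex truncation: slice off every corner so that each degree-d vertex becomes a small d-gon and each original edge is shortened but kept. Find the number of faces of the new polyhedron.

29

Truncation replaces each original edge-end by a new vertex, so V′ = 2E = 54.
Each original edge survives, and each old vertex of degree d contributes d new edges; summing degrees gives Σd = 2E, so E′ = E + 2E = 3E = 81.
Each original face survives and each original vertex becomes one new face: F′ = F + V = 29.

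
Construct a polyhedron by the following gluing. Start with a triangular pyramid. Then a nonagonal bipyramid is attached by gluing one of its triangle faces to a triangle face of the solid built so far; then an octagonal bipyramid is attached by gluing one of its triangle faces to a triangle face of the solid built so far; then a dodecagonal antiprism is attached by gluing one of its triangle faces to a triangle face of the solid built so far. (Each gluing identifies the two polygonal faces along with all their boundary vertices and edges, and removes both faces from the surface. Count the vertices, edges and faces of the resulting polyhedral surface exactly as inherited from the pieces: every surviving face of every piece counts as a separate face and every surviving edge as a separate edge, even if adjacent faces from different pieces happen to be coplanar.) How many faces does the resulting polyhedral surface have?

58

A triangular pyramid: V=4, E=6, F=4.
Attach a nonagonal bipyramid (V=11, E=27, F=18) along a 3-gon: merge 3 vertices and 3 edges, delete both glued faces → V=12, E=30, F=20.
Attach an octagonal bipyramid (V=10, E=24, F=16) along a 3-gon: merge 3 vertices and 3 edges, delete both glued faces → V=19, E=51, F=34.
Attach a dodecagonal antiprism (V=24, E=48, F=26) along a 3-gon: merge 3 vertices and 3 edges, delete both glued faces → V=40, E=96, F=58.
Check: V − E + F = 40 − 96 + 58 = 2.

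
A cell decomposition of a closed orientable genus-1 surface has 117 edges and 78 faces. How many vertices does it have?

39

For a closed orientable surface of genus 1, χ = 2 − 2·1 = 0.
V = 0 + E − F = 0 + 117 − 78 = 39.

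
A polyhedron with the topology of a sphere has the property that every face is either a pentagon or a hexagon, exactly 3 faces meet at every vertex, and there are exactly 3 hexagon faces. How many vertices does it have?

Let x be the number of pentagons; then F = 3 + x.
Edge–face incidences: 2E = 6·3 + 5·x = 18 + 5x.
Every vertex has degree 3, so 3V = 2E.
Euler: V − E + F = 2 ⇒ (2E)/3 − E + (3 + x) = 2.
Multiply by 6: 2·(2E) − 3·(2E) + 6·(3 + x) = 12, i.e. 18 + 6x − (18 + 5x) = 12.
Collecting terms: x = 12.
Then 2E = 18 + 5·12 = 78, so E = 39, V = 2E/3 = 26, F = 3 + 12 = 15.

26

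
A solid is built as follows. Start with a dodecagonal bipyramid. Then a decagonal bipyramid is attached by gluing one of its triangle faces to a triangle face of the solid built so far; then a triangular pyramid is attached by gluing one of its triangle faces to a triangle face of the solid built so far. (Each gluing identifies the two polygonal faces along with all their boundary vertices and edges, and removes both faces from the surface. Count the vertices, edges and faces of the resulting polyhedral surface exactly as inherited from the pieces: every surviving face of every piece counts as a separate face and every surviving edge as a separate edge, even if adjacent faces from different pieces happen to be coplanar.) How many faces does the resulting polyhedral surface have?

A dodecagonal bipyramid: V=14, E=36, F=24.
Attach a decagonal bipyramid (V=12, E=30, F=20) along a 3-gon: merge 3 vertices and 3 edges, delete both glued faces → V=23, E=63, F=42.
Attach a triangular pyramid (V=4, E=6, F=4) along a 3-gon: merge 3 vertices and 3 edges, delete both glued faces → V=24, E=66, F=44.
Check: V − E + F = 24 − 66 + 44 = 2.

44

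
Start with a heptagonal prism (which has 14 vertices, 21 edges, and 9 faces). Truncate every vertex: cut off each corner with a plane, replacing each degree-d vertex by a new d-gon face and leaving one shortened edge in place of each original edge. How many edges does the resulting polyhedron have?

63

Truncation replaces each original edge-end by a new vertex, so V′ = 2E = 42.
Each original edge survives, and each old vertex of degree d contributes d new edges; summing degrees gives Σd = 2E, so E′ = E + 2E = 3E = 63.
Each original face survives and each original vertex becomes one new face: F′ = F + V = 23.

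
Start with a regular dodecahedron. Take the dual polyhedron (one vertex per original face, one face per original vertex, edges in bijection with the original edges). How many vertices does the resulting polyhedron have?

12

The base solid has V = 20, E = 30, F = 12.
The dual swaps V and F and preserves E: V′ = F = 12, E′ = E = 30, F′ = V = 20.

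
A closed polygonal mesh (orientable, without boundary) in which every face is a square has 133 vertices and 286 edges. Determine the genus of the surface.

6

Every face is a square and each edge borders two faces, so 4F = 2·286, giving F = 143.
χ = V − E + F = 133 − 286 + 143 = -10.
For a closed orientable surface χ = 2 − 2g, so g = (2 − (-10))/2 = 6.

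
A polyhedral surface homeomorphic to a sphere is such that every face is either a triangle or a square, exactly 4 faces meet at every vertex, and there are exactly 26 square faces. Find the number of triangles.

8

Let x be the number of triangles; then F = 26 + x.
Edge–face incidences: 2E = 4·26 + 3·x = 104 + 3x.
Every vertex has degree 4, so 4V = 2E.
Euler: V − E + F = 2 ⇒ (2E)/4 − E + (26 + x) = 2.
Multiply by 8: 2·(2E) − 4·(2E) + 8·(26 + x) = 16, i.e. 208 + 8x − 2·(104 + 3x) = 16.
Collecting terms: 2x = 16, so x = 8.
Then 2E = 104 + 3·8 = 128, so E = 64, V = 2E/4 = 32, F = 26 + 8 = 34.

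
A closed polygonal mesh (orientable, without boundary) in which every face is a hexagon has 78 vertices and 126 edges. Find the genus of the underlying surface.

4

Every face is a hexagon and each edge borders two faces, so 6F = 2·126, giving F = 42.
χ = V − E + F = 78 − 126 + 42 = -6.
For a closed orientable surface χ = 2 − 2g, so g = (2 − (-6))/2 = 4.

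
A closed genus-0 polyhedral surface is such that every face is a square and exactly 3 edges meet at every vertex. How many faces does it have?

Each face has 4 edges and each edge borders two faces, so 2E = 4F.
Each vertex has degree 3, so 3V = 2E and hence V = 4F/3.
Euler: V − E + F = 2 ⇒ (4F/3) − (4F/2) + F = 2.
Multiply by 6: (8 − 12 + 6)F = 12, i.e. 2F = 12.
So F = 6, E = 4·6/2 = 12, V = 4·6/3 = 8.

6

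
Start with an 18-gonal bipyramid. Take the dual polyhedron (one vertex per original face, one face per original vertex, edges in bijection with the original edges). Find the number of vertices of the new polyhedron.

36

The base solid has V = 20, E = 54, F = 36.
The dual swaps V and F and preserves E: V′ = F = 36, E′ = E = 54, F′ = V = 20.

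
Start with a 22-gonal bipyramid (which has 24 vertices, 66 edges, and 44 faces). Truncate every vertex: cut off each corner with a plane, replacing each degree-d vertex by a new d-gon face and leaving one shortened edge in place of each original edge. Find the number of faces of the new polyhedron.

Truncation replaces each original edge-end by a new vertex, so V′ = 2E = 132.
Each original edge survives, and each old vertex of degree d contributes d new edges; summing degrees gives Σd = 2E, so E′ = E + 2E = 3E = 198.
Each original face survives and each original vertex becomes one new face: F′ = F + V = 68.

68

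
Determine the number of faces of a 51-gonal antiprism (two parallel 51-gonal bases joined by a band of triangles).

104

An antiprism on an n-gon has two n-gon caps and 2n triangles: V = 2·51 = 102, E = 4·51 = 204, F = 2·51 + 2 = 104.
Check: V − E + F = 102 − 204 + 104 = 2.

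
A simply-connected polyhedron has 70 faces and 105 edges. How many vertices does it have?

37

Here V − E + F = 2.
V = 2 + E − F = 2 + 105 − 70 = 37.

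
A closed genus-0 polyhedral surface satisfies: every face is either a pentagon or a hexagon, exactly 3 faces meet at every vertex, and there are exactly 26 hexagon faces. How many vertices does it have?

72

Let x be the number of pentagons; then F = 26 + x.
Edge–face incidences: 2E = 6·26 + 5·x = 156 + 5x.
Every vertex has degree 3, so 3V = 2E.
Euler: V − E + F = 2 ⇒ (2E)/3 − E + (26 + x) = 2.
Multiply by 6: 2·(2E) − 3·(2E) + 6·(26 + x) = 12, i.e. 156 + 6x − (156 + 5x) = 12.
Collecting terms: x = 12.
Then 2E = 156 + 5·12 = 216, so E = 108, V = 2E/3 = 72, F = 26 + 12 = 38.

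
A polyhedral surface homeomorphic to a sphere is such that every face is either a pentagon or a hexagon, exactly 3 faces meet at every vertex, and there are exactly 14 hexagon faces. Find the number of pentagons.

Let x be the number of pentagons; then F = 14 + x.
Edge–face incidences: 2E = 6·14 + 5·x = 84 + 5x.
Every vertex has degree 3, so 3V = 2E.
Euler: V − E + F = 2 ⇒ (2E)/3 − E + (14 + x) = 2.
Multiply by 6: 2·(2E) − 3·(2E) + 6·(14 + x) = 12, i.e. 84 + 6x − (84 + 5x) = 12.
Collecting terms: x = 12.
Then 2E = 84 + 5·12 = 144, so E = 72, V = 2E/3 = 48, F = 14 + 12 = 26.

12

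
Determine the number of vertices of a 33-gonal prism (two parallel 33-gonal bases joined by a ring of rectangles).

66

A prism on an n-gon has two n-gon bases and n rectangular sides: V = 2·33 = 66, E = 3·33 = 99, F = 33 + 2 = 35.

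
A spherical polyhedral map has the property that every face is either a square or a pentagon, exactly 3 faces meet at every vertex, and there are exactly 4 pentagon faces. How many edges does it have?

18

Let x be the number of squares; then F = 4 + x.
Edge–face incidences: 2E = 5·4 + 4·x = 20 + 4x.
Every vertex has degree 3, so 3V = 2E.
Euler: V − E + F = 2 ⇒ (2E)/3 − E + (4 + x) = 2.
Multiply by 6: 2·(2E) − 3·(2E) + 6·(4 + x) = 12, i.e. 24 + 6x − (20 + 4x) = 12.
Collecting terms: 2x + 4 = 12, so 2x = 8, so x = 4.
Then 2E = 20 + 4·4 = 36, so E = 18, V = 2E/3 = 12, F = 4 + 4 = 8.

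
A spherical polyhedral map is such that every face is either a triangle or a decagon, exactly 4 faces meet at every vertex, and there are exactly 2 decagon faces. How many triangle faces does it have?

Let x be the number of triangles; then F = 2 + x.
Edge–face incidences: 2E = 10·2 + 3·x = 20 + 3x.
Every vertex has degree 4, so 4V = 2E.
Euler: V − E + F = 2 ⇒ (2E)/4 − E + (2 + x) = 2.
Multiply by 8: 2·(2E) − 4·(2E) + 8·(2 + x) = 16, i.e. 16 + 8x − 2·(20 + 3x) = 16.
Collecting terms: 2x − 24 = 16, so 2x = 40, so x = 20.
Then 2E = 20 + 3·20 = 80, so E = 40, V = 2E/4 = 20, F = 2 + 20 = 22.

20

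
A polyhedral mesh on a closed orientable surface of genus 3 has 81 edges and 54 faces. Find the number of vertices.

For a closed orientable surface of genus 3, χ = 2 − 2·3 = -4.
V = -4 + E − F = -4 + 81 − 54 = 23.

23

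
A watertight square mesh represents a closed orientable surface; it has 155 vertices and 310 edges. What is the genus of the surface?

1

Every face is a square and each edge borders two faces, so 4F = 2·310, giving F = 155.
χ = V − E + F = 155 − 310 + 155 = 0.
For a closed orientable surface χ = 2 − 2g, so g = (2 − (0))/2 = 1.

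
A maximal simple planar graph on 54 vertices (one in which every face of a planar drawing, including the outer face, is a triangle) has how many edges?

156

In a plane triangulation 3F = 2E and V − E + F = 2, so E = 3V − 6 = 3·54 − 6 = 156.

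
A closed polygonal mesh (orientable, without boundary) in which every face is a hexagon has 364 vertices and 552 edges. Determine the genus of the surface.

Every face is a hexagon and each edge borders two faces, so 6F = 2·552, giving F = 184.
χ = V − E + F = 364 − 552 + 184 = -4.
For a closed orientable surface χ = 2 − 2g, so g = (2 − (-4))/2 = 3.

3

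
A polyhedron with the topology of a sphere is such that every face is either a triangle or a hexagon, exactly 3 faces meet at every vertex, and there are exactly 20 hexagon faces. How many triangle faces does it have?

Let x be the number of triangles; then F = 20 + x.
Edge–face incidences: 2E = 6·20 + 3·x = 120 + 3x.
Every vertex has degree 3, so 3V = 2E.
Euler: V − E + F = 2 ⇒ (2E)/3 − E + (20 + x) = 2.
Multiply by 6: 2·(2E) − 3·(2E) + 6·(20 + x) = 12, i.e. 120 + 6x − (120 + 3x) = 12.
Collecting terms: 3x = 12, so x = 4.
Then 2E = 120 + 3·4 = 132, so E = 66, V = 2E/3 = 44, F = 20 + 4 = 24.

4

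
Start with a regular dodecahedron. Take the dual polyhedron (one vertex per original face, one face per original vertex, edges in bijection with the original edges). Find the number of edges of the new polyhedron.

30

The base solid has V = 20, E = 30, F = 12.
The dual swaps V and F and preserves E: V′ = F = 12, E′ = E = 30, F′ = V = 20.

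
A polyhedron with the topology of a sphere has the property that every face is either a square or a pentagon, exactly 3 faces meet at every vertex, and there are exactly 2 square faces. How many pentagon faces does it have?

8

Let x be the number of pentagons; then F = 2 + x.
Edge–face incidences: 2E = 4·2 + 5·x = 8 + 5x.
Every vertex has degree 3, so 3V = 2E.
Euler: V − E + F = 2 ⇒ (2E)/3 − E + (2 + x) = 2.
Multiply by 6: 2·(2E) − 3·(2E) + 6·(2 + x) = 12, i.e. 12 + 6x − (8 + 5x) = 12.
Collecting terms: x + 4 = 12, so x = 8.
Then 2E = 8 + 5·8 = 48, so E = 24, V = 2E/3 = 16, F = 2 + 8 = 10.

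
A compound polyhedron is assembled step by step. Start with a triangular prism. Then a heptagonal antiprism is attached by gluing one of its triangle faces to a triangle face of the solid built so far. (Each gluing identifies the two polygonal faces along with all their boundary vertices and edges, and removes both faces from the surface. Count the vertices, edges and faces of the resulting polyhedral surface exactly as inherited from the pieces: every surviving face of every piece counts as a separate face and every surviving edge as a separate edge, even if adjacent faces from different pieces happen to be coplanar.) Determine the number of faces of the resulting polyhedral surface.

19

A triangular prism: V=6, E=9, F=5.
Attach a heptagonal antiprism (V=14, E=28, F=16) along a 3-gon: merge 3 vertices and 3 edges, delete both glued faces → V=17, E=34, F=19.
Check: V − E + F = 17 − 34 + 19 = 2.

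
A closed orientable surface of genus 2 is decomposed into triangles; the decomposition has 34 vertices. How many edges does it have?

χ = 2 − 2·2 = -2, and every face is a triangle so 3F = 2E.
V − E + F = -2 with E = 3F/2 gives 34 − (3/2 − 1)·F = -2, so F = 72 and E = 108.

108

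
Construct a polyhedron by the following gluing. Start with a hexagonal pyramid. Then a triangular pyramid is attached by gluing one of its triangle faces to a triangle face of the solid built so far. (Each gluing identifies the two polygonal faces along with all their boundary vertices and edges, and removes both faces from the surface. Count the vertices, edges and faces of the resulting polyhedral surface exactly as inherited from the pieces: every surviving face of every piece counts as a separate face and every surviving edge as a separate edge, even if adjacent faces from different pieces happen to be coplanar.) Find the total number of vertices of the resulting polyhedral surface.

8

A hexagonal pyramid: V=7, E=12, F=7.
Attach a triangular pyramid (V=4, E=6, F=4) along a 3-gon: merge 3 vertices and 3 edges, delete both glued faces → V=8, E=15, F=9.
Check: V − E + F = 8 − 15 + 9 = 2.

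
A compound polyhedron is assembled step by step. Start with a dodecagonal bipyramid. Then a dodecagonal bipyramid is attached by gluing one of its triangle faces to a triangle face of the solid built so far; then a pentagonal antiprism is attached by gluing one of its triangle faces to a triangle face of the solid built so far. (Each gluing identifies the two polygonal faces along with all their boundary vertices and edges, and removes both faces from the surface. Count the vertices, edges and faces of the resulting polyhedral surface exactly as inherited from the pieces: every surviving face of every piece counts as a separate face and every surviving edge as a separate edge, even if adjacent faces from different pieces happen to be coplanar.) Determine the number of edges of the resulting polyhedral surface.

A dodecagonal bipyramid: V=14, E=36, F=24.
Attach a dodecagonal bipyramid (V=14, E=36, F=24) along a 3-gon: merge 3 vertices and 3 edges, delete both glued faces → V=25, E=69, F=46.
Attach a pentagonal antiprism (V=10, E=20, F=12) along a 3-gon: merge 3 vertices and 3 edges, delete both glued faces → V=32, E=86, F=56.
Check: V − E + F = 32 − 86 + 56 = 2.

86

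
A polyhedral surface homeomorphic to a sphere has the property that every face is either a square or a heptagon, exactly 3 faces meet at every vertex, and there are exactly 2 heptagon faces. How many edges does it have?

21

Let x be the number of squares; then F = 2 + x.
Edge–face incidences: 2E = 7·2 + 4·x = 14 + 4x.
Every vertex has degree 3, so 3V = 2E.
Euler: V − E + F = 2 ⇒ (2E)/3 − E + (2 + x) = 2.
Multiply by 6: 2·(2E) − 3·(2E) + 6·(2 + x) = 12, i.e. 12 + 6x − (14 + 4x) = 12.
Collecting terms: 2x − 2 = 12, so 2x = 14, so x = 7.
Then 2E = 14 + 4·7 = 42, so E = 21, V = 2E/3 = 14, F = 2 + 7 = 9.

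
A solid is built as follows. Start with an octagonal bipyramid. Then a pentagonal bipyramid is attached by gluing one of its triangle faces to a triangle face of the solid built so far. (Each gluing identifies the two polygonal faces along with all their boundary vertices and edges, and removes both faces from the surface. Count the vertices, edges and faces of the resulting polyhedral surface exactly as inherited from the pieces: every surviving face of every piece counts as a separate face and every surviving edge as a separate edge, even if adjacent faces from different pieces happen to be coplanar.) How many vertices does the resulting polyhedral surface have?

14

An octagonal bipyramid: V=10, E=24, F=16.
Attach a pentagonal bipyramid (V=7, E=15, F=10) along a 3-gon: merge 3 vertices and 3 edges, delete both glued faces → V=14, E=36, F=24.
Check: V − E + F = 14 − 36 + 24 = 2.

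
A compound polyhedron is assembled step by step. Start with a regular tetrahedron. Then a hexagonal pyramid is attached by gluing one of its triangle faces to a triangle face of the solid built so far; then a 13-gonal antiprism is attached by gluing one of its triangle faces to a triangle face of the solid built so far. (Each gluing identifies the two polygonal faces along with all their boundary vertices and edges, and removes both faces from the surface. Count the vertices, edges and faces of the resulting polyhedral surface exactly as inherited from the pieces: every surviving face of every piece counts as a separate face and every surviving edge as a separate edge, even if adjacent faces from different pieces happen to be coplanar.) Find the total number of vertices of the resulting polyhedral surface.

A regular tetrahedron: V=4, E=6, F=4.
Attach a hexagonal pyramid (V=7, E=12, F=7) along a 3-gon: merge 3 vertices and 3 edges, delete both glued faces → V=8, E=15, F=9.
Attach a 13-gonal antiprism (V=26, E=52, F=28) along a 3-gon: merge 3 vertices and 3 edges, delete both glued faces → V=31, E=64, F=35.
Check: V − E + F = 31 − 64 + 35 = 2.

31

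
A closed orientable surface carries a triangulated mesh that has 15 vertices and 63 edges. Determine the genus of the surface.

Every face is a triangle and each edge borders two faces, so 3F = 2·63, giving F = 42.
χ = V − E + F = 15 − 63 + 42 = -6.
For a closed orientable surface χ = 2 − 2g, so g = (2 − (-6))/2 = 4.

4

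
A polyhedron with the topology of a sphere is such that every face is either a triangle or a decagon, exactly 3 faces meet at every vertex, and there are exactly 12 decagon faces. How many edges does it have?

Let x be the number of triangles; then F = 12 + x.
Edge–face incidences: 2E = 10·12 + 3·x = 120 + 3x.
Every vertex has degree 3, so 3V = 2E.
Euler: V − E + F = 2 ⇒ (2E)/3 − E + (12 + x) = 2.
Multiply by 6: 2·(2E) − 3·(2E) + 6·(12 + x) = 12, i.e. 72 + 6x − (120 + 3x) = 12.
Collecting terms: 3x − 48 = 12, so 3x = 60, so x = 20.
Then 2E = 120 + 3·20 = 180, so E = 90, V = 2E/3 = 60, F = 12 + 20 = 32.

90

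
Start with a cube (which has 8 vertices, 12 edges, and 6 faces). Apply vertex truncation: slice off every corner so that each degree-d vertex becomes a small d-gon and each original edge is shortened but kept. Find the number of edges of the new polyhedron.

36

Truncation replaces each original edge-end by a new vertex, so V′ = 2E = 24.
Each original edge survives, and each old vertex of degree d contributes d new edges; summing degrees gives Σd = 2E, so E′ = E + 2E = 3E = 36.
Each original face survives and each original vertex becomes one new face: F′ = F + V = 14.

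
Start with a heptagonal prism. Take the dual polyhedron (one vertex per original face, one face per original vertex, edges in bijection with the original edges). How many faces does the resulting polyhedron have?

The base solid has V = 14, E = 21, F = 9.
The dual swaps V and F and preserves E: V′ = F = 9, E′ = E = 21, F′ = V = 14.

14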